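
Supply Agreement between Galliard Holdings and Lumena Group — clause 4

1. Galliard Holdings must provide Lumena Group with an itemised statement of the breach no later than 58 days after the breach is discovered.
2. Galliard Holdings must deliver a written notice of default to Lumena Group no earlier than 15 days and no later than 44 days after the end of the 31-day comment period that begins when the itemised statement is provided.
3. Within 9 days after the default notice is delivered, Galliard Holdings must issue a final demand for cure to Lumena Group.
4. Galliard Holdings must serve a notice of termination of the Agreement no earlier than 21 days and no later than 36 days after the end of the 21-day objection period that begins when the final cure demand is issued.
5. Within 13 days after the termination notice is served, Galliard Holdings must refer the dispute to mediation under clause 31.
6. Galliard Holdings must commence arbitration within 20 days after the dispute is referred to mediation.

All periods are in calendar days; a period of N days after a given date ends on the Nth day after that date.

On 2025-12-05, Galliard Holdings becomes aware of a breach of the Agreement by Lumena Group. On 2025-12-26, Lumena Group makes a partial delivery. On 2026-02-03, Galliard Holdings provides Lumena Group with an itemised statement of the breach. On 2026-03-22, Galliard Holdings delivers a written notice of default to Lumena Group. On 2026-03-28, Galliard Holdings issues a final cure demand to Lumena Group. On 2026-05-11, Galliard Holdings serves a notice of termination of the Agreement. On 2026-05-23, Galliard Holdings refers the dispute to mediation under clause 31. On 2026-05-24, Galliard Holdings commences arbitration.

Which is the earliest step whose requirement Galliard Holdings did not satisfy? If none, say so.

Step 1 — counting 58 days from 2025-12-05 (when the breach is discovered) gives a deadline of 2026-02-01; not done until 2026-02-03, 2 days after the deadline.
No need to go further; step 1 was not satisfied.

Step 1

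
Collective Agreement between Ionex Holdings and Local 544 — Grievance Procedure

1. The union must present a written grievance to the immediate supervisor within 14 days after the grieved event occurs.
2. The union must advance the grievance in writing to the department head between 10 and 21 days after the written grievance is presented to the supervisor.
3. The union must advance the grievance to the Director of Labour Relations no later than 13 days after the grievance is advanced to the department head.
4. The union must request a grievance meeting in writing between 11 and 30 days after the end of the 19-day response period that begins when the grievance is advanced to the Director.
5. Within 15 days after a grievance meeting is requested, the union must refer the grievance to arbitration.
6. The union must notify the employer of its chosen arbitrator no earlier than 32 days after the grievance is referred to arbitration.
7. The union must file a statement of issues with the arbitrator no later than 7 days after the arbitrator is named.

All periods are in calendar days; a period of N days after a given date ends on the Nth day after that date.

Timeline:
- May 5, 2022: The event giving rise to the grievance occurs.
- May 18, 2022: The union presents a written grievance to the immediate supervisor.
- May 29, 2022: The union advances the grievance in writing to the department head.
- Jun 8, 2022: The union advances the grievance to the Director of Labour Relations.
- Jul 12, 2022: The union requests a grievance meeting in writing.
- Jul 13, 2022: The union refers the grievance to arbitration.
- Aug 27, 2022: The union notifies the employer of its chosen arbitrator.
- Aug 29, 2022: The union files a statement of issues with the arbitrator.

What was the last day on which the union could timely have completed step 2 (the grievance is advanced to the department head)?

Step 2 runs from May 18, 2022, when the written grievance is presented to the supervisor. The window is 10–21 days after May 18, 2022; it closes on Jun 8, 2022.

Jun 8, 2022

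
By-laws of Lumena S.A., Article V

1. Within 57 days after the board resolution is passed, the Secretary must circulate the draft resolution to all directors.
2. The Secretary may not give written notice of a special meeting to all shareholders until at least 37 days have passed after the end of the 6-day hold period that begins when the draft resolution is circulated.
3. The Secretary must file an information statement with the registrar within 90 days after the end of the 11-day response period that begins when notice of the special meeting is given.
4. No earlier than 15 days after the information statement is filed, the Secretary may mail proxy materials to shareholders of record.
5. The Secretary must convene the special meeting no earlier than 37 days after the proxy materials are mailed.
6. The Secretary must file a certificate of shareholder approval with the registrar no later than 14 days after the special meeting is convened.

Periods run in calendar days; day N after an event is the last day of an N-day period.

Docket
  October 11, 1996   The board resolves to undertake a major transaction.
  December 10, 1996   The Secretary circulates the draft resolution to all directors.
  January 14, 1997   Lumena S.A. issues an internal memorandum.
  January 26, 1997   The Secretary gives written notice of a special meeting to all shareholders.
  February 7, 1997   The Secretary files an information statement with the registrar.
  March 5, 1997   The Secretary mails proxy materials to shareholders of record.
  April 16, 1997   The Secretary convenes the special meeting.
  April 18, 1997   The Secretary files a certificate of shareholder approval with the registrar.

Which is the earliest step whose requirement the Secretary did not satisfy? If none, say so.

Step 1: 57 days after October 11, 1996 (when the board resolution is passed) is December 7, 1996; December 10, 1996 misses that deadline by 3 days.
Later steps need not be reached.

Step 1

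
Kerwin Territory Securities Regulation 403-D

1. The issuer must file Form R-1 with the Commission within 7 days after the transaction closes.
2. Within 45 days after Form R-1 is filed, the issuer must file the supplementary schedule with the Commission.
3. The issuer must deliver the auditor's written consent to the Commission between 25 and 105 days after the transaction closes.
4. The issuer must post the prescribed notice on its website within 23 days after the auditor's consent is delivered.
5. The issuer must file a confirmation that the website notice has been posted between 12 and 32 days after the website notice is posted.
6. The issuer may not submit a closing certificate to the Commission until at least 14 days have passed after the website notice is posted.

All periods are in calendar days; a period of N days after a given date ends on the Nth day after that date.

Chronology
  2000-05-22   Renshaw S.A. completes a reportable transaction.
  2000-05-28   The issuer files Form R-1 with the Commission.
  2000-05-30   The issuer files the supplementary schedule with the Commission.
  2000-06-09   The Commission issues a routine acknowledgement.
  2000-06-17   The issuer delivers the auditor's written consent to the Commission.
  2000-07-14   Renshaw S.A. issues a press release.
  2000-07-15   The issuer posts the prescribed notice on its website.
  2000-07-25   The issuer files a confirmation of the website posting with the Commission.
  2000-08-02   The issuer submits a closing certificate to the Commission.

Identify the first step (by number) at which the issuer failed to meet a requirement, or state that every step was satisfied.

(1) due by 2000-05-22 + 7 days = 2000-05-29; completed 2000-05-28, before the deadline.
(2) due by 2000-05-28 + 45 days = 2000-07-12; completed 2000-05-30, before the deadline.
(3) the permitted window runs from 2000-05-22 + 25 = 2000-06-16 to 2000-05-22 + 105 = 2000-09-04; done 2000-06-17 — within the window.
(4) due by 2000-06-17 + 23 days = 2000-07-10; not done until 2000-07-15, 5 days after the deadline.
The analysis stops there.

Step 4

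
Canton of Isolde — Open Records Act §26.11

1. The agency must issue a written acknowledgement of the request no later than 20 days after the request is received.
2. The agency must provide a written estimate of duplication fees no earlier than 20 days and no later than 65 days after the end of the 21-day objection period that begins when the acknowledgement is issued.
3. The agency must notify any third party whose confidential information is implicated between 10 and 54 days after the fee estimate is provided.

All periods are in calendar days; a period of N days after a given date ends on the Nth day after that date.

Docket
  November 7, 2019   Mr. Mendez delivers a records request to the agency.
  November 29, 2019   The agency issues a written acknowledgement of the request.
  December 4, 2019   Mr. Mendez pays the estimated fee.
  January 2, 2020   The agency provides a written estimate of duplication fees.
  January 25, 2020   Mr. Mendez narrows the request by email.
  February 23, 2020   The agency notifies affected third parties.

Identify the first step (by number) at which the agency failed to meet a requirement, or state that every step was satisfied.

Step 1

(1) due by November 7, 2019 + 20 days = November 27, 2019; not done until November 29, 2019, 2 days after the deadline.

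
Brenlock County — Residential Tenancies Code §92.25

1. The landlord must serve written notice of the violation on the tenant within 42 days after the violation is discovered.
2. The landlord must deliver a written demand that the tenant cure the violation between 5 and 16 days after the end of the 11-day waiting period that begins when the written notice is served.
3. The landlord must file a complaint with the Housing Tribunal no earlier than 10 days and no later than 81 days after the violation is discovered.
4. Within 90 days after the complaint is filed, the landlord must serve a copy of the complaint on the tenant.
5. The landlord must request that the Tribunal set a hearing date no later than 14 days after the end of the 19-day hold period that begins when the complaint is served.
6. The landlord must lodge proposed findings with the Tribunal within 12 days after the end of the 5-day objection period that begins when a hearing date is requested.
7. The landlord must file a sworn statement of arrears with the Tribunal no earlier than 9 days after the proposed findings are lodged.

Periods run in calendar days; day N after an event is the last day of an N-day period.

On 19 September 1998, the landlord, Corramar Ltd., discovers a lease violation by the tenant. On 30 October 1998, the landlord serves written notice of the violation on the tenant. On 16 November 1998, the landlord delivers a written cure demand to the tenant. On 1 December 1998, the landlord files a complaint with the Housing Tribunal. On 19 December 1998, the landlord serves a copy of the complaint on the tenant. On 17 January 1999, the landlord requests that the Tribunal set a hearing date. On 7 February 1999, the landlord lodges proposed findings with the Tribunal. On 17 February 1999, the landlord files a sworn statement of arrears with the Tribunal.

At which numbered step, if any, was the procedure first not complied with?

Step 1 — counting 42 days from 19 September 1998 (when the violation is discovered) gives a deadline of 31 October 1998; 30 October 1998 is within that limit.
Step 2 — 5 and 16 days from 10 November 1998 (end of the 11-day waiting period, which began when the written notice is served on 30 October 1998) are 15 November 1998 and 26 November 1998 respectively; done 16 November 1998 — within the window.
Step 3 — 10 and 81 days from 19 September 1998 (when the violation is discovered) are 29 September 1998 and 9 December 1998 respectively; 1 December 1998 falls inside that range.
Step 4 — counting 90 days from 1 December 1998 (when the complaint is filed) gives a deadline of 1 March 1999; completed 19 December 1998, before the deadline.
Step 5 — counting 14 days from 7 January 1999 (end of the 19-day hold period, which began when the complaint is served on 19 December 1998) gives a deadline of 21 January 1999; done 17 January 1999 — timely.
Step 6 — counting 12 days from 22 January 1999 (end of the 5-day objection period, which began when a hearing date is requested on 17 January 1999) gives a deadline of 3 February 1999; done 7 February 1999 — 4 days late.

Step 6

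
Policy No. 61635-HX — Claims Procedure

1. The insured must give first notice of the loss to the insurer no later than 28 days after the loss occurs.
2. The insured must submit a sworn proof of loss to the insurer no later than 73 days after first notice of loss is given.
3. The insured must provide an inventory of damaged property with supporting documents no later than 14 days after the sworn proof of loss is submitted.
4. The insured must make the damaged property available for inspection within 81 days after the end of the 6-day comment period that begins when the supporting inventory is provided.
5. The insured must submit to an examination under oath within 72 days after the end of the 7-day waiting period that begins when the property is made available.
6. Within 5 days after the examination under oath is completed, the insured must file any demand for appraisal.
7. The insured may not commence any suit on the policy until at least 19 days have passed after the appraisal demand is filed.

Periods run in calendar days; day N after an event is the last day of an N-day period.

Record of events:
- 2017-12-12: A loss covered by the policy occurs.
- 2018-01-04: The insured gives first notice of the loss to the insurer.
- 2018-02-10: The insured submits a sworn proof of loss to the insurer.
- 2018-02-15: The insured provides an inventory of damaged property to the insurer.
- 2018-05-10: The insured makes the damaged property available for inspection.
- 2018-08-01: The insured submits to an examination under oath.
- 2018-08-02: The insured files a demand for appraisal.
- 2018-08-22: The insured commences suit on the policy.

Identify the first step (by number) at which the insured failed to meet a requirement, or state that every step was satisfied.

Step 1 — counting 28 days from 2017-12-12 (when the loss occurs) gives a deadline of 2018-01-09; 2018-01-04 is within that limit.
Step 2 — counting 73 days from 2018-01-04 (when first notice of loss is given) gives a deadline of 2018-03-18; completed 2018-02-10, before the deadline.
Step 3 — counting 14 days from 2018-02-10 (when the sworn proof of loss is submitted) gives a deadline of 2018-02-24; 2018-02-15 is within that limit.
Step 4 — counting 81 days from 2018-02-21 (end of the 6-day comment period, which began when the supporting inventory is provided on 2018-02-15) gives a deadline of 2018-05-13; completed 2018-05-10, before the deadline.
Step 5 — counting 72 days from 2018-05-17 (end of the 7-day waiting period, which began when the property is made available on 2018-05-10) gives a deadline of 2018-07-28; 2018-08-01 misses that deadline by 4 days.
No need to go further; step 5 was not satisfied.

Step 5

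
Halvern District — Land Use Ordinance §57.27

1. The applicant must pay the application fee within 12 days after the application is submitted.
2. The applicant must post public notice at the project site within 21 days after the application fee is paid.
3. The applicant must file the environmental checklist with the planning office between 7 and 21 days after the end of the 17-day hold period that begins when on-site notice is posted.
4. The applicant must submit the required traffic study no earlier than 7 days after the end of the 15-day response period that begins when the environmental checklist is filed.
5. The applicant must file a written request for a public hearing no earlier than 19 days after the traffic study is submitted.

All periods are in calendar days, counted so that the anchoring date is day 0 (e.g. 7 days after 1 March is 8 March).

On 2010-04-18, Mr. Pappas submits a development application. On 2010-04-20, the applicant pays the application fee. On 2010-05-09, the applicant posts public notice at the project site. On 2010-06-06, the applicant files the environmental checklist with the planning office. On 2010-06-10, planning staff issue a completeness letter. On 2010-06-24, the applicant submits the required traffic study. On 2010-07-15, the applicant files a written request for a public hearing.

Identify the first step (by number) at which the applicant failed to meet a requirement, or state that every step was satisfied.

Step 1 — counting 12 days from 2010-04-18 (when the application is submitted) gives a deadline of 2010-04-30; completed 2010-04-20, before the deadline.
Step 2 — counting 21 days from 2010-04-20 (when the application fee is paid) gives a deadline of 2010-05-11; 2010-05-09 is within that limit.
Step 3 — 7 and 21 days from 2010-05-26 (end of the 17-day hold period, which began when on-site notice is posted on 2010-05-09) are 2010-06-02 and 2010-06-16 respectively; 2010-06-06 falls inside that range.
Step 4 — must wait 7 days from 2010-06-21 (end of the 15-day response period, which began when the environmental checklist is filed on 2010-06-06), so not before 2010-06-28; done 2010-06-24 — 4 days too early.
No need to go further; step 4 was not satisfied.

Step 4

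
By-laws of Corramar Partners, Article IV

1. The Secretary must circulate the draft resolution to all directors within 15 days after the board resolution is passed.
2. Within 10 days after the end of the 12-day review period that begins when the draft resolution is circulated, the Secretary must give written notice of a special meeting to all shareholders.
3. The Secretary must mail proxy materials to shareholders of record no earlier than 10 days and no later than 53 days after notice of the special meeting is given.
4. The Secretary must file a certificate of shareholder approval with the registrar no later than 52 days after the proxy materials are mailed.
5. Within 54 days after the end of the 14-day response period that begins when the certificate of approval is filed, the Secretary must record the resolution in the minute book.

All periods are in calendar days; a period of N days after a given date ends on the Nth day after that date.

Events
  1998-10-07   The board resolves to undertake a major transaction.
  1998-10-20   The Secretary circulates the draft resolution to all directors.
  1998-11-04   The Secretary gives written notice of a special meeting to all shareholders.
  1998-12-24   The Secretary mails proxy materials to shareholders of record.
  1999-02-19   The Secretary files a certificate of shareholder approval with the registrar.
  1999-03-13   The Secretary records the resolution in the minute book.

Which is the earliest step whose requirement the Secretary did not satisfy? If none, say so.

Step 4

Step 1 — counting 15 days from 1998-10-07 (when the board resolution is passed) gives a deadline of 1998-10-22; completed 1998-10-20, before the deadline.
Step 2 — counting 10 days from 1998-11-01 (end of the 12-day review period, which began when the draft resolution is circulated on 1998-10-20) gives a deadline of 1998-11-11; done 1998-11-04 — timely.
Step 3 — 10 and 53 days from 1998-11-04 (when notice of the special meeting is given) are 1998-11-14 and 1998-12-27 respectively; 1998-12-24 falls inside that range.
Step 4 — counting 52 days from 1998-12-24 (when the proxy materials are mailed) gives a deadline of 1999-02-14; 1999-02-19 misses that deadline by 5 days.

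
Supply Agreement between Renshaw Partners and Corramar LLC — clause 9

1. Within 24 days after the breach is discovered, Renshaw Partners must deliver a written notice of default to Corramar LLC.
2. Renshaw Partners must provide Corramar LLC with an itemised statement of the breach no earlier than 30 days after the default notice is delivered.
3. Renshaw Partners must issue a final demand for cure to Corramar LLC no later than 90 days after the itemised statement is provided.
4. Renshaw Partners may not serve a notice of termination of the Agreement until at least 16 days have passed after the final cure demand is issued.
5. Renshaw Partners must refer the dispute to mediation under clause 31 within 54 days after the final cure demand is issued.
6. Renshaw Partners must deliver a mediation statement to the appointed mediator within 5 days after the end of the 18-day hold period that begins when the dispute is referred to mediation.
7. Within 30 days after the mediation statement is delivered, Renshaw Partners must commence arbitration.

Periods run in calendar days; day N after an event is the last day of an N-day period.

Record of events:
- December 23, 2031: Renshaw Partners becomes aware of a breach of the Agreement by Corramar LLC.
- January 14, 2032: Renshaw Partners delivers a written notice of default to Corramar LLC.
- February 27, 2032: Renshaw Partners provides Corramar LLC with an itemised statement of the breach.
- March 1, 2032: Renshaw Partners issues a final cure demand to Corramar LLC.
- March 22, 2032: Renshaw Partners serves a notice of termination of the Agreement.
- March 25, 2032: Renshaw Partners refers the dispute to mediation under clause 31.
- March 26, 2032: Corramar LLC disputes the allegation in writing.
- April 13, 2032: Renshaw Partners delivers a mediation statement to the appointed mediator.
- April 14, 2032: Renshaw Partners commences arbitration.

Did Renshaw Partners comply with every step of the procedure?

Yes

Step 1: 24 days after December 23, 2031 (when the breach is discovered) is January 16, 2032; completed January 14, 2032, before the deadline.
Step 2: the earliest permitted date is 30 days after January 14, 2032 (when the default notice is delivered), i.e. February 13, 2032; done February 27, 2032, after the minimum wait.
Step 3: 90 days after February 27, 2032 (when the itemised statement is provided) is May 27, 2032; done March 1, 2032 — timely.
Step 4: the earliest permitted date is 16 days after March 1, 2032 (when the final cure demand is issued), i.e. March 17, 2032; done March 22, 2032 — permitted.
Step 5: 54 days after March 1, 2032 (when the final cure demand is issued) is April 24, 2032; completed March 25, 2032, before the deadline.
Step 6: 5 days after April 12, 2032 (end of the 18-day hold period, which began when the dispute is referred to mediation on March 25, 2032) is April 17, 2032; April 13, 2032 is within that limit.
Step 7: 30 days after April 13, 2032 (when the mediation statement is delivered) is May 13, 2032; completed April 14, 2032, before the deadline.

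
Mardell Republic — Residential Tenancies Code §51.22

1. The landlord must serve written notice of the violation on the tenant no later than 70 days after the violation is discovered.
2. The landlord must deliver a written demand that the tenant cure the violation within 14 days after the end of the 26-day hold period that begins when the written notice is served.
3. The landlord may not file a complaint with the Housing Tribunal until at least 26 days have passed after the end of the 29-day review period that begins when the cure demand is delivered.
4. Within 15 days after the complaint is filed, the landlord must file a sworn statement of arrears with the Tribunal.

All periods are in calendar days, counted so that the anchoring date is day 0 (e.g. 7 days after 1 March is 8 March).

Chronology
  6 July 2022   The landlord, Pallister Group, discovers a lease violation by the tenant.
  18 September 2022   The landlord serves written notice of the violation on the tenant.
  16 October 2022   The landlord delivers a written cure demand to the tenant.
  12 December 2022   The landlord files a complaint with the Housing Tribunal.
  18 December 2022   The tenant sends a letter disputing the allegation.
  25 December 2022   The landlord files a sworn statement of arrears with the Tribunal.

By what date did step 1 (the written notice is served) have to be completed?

Step 1 runs from 6 July 2022, when the violation is discovered. 70 days after 6 July 2022 is 14 September 2022.

14 September 2022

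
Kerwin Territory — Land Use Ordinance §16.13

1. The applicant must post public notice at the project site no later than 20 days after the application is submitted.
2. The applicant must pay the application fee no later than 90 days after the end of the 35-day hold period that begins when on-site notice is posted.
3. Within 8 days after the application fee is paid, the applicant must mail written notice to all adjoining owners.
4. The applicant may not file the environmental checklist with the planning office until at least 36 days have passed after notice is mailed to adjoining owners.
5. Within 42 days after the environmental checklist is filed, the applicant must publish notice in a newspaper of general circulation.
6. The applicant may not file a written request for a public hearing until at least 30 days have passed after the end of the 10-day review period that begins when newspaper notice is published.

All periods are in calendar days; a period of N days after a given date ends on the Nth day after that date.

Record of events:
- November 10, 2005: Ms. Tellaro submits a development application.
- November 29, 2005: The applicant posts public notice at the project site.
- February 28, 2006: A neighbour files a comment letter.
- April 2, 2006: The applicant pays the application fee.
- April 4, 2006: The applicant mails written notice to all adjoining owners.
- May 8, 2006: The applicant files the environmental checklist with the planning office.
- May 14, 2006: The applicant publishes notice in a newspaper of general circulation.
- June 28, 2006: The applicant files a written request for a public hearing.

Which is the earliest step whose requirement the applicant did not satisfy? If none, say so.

Step 1: 20 days after November 10, 2005 (when the application is submitted) is November 30, 2005; done November 29, 2005 — timely.
Step 2: 90 days after January 3, 2006 (end of the 35-day hold period, which began when on-site notice is posted on November 29, 2005) is April 3, 2006; April 2, 2006 is within that limit.
Step 3: 8 days after April 2, 2006 (when the application fee is paid) is April 10, 2006; April 4, 2006 is within that limit.
Step 4: the earliest permitted date is 36 days after April 4, 2006 (when notice is mailed to adjoining owners), i.e. May 10, 2006; done May 8, 2006 — 2 days too early.

Step 4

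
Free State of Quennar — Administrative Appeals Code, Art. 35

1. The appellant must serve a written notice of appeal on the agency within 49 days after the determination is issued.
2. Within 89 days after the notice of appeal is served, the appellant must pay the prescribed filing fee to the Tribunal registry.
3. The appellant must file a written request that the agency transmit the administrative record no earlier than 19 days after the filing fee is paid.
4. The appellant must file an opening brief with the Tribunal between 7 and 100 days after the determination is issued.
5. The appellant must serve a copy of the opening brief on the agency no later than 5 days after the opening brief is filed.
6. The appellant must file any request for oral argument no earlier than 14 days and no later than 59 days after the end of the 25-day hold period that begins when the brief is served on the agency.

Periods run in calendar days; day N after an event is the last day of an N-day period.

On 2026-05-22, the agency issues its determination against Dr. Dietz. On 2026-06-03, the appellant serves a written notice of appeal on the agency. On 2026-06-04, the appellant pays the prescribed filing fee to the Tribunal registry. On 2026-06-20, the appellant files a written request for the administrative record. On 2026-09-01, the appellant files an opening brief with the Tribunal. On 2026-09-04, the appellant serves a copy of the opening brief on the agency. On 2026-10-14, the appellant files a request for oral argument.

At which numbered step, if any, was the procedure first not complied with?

Step 3

(1) due by 2026-05-22 + 49 days = 2026-07-10; 2026-06-03 is within that limit.
(2) due by 2026-06-03 + 89 days = 2026-08-31; done 2026-06-04 — timely.
(3) permitted from 2026-06-04 + 19 days = 2026-06-23 onward; 2026-06-20 is 3 days before the earliest permitted date.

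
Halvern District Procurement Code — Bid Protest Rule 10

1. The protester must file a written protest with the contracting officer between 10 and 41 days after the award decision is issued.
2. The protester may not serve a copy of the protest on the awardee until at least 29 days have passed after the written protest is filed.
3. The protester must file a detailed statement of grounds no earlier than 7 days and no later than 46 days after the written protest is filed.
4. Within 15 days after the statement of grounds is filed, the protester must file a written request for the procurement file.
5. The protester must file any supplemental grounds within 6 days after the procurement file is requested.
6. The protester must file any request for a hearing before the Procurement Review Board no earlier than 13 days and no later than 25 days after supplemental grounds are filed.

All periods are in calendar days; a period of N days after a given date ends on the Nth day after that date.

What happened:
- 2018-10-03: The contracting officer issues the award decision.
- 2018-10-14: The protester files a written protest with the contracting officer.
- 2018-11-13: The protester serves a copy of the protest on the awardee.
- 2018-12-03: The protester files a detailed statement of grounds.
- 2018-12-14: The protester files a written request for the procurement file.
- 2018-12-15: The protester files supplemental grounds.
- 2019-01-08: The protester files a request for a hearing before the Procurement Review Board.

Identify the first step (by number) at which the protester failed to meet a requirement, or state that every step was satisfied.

Step 1: the window is 10–41 days after 2018-10-03 (when the award decision is issued), so 2018-10-13 through 2018-11-13; done 2018-10-14 — within the window.
Step 2: the earliest permitted date is 29 days after 2018-10-14 (when the written protest is filed), i.e. 2018-11-12; done 2018-11-13 — permitted.
Step 3: the window is 7–46 days after 2018-10-14 (when the written protest is filed), so 2018-10-21 through 2018-11-29; 2018-12-03 is 4 days past the end of the window.

Step 3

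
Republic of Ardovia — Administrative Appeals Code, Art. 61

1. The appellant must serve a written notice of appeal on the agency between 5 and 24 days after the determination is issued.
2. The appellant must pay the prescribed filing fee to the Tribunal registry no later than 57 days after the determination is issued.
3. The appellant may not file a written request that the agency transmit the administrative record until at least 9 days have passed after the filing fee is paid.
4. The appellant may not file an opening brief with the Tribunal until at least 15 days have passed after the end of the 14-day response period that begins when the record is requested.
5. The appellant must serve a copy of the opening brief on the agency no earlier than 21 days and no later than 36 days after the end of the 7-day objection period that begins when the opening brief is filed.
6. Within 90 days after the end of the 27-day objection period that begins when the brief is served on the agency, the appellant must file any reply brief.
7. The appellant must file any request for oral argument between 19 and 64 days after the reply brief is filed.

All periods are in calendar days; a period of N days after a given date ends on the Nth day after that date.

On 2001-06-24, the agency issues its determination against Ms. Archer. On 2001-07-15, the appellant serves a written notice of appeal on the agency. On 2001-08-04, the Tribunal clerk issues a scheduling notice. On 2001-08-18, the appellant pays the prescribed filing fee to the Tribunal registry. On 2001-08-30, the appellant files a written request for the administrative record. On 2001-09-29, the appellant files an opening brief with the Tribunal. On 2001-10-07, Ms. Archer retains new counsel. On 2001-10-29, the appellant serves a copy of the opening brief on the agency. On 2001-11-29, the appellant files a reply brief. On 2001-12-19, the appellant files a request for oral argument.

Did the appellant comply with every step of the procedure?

Yes

Step 1 — 5 and 24 days from 2001-06-24 (when the determination is issued) are 2001-06-29 and 2001-07-18 respectively; done 2001-07-15 — within the window.
Step 2 — counting 57 days from 2001-06-24 (when the determination is issued) gives a deadline of 2001-08-20; done 2001-08-18 — timely.
Step 3 — must wait 9 days from 2001-08-18 (when the filing fee is paid), so not before 2001-08-27; done 2001-08-30 — permitted.
Step 4 — must wait 15 days from 2001-09-13 (end of the 14-day response period, which began when the record is requested on 2001-08-30), so not before 2001-09-28; done 2001-09-29, after the minimum wait.
Step 5 — 21 and 36 days from 2001-10-06 (end of the 7-day objection period, which began when the opening brief is filed on 2001-09-29) are 2001-10-27 and 2001-11-11 respectively; done 2001-10-29 — within the window.
Step 6 — counting 90 days from 2001-11-25 (end of the 27-day objection period, which began when the brief is served on the agency on 2001-10-29) gives a deadline of 2002-02-23; 2001-11-29 is within that limit.
Step 7 — 19 and 64 days from 2001-11-29 (when the reply brief is filed) are 2001-12-18 and 2002-02-01 respectively; 2001-12-19 falls inside that range.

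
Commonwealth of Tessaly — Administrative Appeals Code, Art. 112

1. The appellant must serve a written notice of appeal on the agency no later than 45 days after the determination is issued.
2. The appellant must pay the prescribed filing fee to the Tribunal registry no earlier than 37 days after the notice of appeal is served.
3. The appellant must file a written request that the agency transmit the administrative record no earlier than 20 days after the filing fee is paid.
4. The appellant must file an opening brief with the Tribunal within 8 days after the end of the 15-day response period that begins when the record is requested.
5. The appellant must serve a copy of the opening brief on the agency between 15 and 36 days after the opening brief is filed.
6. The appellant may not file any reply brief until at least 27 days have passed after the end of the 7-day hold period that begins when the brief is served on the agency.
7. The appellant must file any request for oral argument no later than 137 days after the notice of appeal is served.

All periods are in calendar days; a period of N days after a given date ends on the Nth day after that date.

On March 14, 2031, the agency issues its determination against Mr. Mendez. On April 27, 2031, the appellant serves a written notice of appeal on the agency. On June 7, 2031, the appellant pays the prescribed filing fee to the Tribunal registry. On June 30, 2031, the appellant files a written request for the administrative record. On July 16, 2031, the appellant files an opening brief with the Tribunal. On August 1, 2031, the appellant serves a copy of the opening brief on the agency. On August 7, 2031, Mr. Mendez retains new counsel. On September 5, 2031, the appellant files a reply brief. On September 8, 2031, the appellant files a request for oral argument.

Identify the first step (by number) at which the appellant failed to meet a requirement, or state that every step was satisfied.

Step 1 — counting 45 days from March 14, 2031 (when the determination is issued) gives a deadline of April 28, 2031; April 27, 2031 is within that limit.
Step 2 — must wait 37 days from April 27, 2031 (when the notice of appeal is served), so not before June 3, 2031; June 7, 2031 is on or after that date.
Step 3 — must wait 20 days from June 7, 2031 (when the filing fee is paid), so not before June 27, 2031; June 30, 2031 is on or after that date.
Step 4 — counting 8 days from July 15, 2031 (end of the 15-day response period, which began when the record is requested on June 30, 2031) gives a deadline of July 23, 2031; July 16, 2031 is within that limit.
Step 5 — 15 and 36 days from July 16, 2031 (when the opening brief is filed) are July 31, 2031 and August 21, 2031 respectively; August 1, 2031 falls inside that range.
Step 6 — must wait 27 days from August 8, 2031 (end of the 7-day hold period, which began when the brief is served on the agency on August 1, 2031), so not before September 4, 2031; September 5, 2031 is on or after that date.
Step 7 — counting 137 days from April 27, 2031 (when the notice of appeal is served) gives a deadline of September 11, 2031; completed September 8, 2031, before the deadline.

None — every step was satisfied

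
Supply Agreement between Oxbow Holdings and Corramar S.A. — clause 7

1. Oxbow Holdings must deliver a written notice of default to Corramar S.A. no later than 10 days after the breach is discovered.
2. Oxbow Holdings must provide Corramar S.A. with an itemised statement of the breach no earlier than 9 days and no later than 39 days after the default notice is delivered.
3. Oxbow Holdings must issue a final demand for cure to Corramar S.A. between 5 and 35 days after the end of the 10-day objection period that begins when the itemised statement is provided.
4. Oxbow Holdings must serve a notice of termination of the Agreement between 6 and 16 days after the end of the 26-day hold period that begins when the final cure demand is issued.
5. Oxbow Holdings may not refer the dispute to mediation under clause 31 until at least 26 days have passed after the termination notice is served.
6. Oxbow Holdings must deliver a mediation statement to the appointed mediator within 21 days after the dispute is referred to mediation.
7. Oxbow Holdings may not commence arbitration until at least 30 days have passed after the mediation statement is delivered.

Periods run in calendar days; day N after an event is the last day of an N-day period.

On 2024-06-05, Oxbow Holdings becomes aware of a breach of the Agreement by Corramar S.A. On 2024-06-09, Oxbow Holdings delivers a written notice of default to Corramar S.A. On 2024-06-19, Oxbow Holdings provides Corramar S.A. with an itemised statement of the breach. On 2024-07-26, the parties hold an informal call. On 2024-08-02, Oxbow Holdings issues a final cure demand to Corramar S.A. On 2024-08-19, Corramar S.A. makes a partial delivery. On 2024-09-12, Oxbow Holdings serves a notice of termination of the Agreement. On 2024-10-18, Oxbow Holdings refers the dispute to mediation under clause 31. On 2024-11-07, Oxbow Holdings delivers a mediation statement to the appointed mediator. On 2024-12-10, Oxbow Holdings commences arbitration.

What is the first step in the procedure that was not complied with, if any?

None — every step was satisfied

Step 1: 10 days after 2024-06-05 (when the breach is discovered) is 2024-06-15; done 2024-06-09 — timely.
Step 2: the window is 9–39 days after 2024-06-09 (when the default notice is delivered), so 2024-06-18 through 2024-07-18; 2024-06-19 falls inside that range.
Step 3: the window is 5–35 days after 2024-06-29 (end of the 10-day objection period, which began when the itemised statement is provided on 2024-06-19), so 2024-07-04 through 2024-08-03; done 2024-08-02 — within the window.
Step 4: the window is 6–16 days after 2024-08-28 (end of the 26-day hold period, which began when the final cure demand is issued on 2024-08-02), so 2024-09-03 through 2024-09-13; 2024-09-12 falls inside that range.
Step 5: the earliest permitted date is 26 days after 2024-09-12 (when the termination notice is served), i.e. 2024-10-08; done 2024-10-18, after the minimum wait.
Step 6: 21 days after 2024-10-18 (when the dispute is referred to mediation) is 2024-11-08; completed 2024-11-07, before the deadline.
Step 7: the earliest permitted date is 30 days after 2024-11-07 (when the mediation statement is delivered), i.e. 2024-12-07; 2024-12-10 is on or after that date.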